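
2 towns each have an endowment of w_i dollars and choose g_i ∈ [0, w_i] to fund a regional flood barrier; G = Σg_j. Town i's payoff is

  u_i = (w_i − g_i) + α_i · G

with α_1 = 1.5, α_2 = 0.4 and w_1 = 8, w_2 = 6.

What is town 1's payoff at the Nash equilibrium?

12

∂u_i/∂g_i = α_i − 1, so town i contributes w_i if α_i > 1, else 0.
α_i > 1 for i ∈ {1}; NE contributions (8, 0), G = 8.
u_1 = (8 − 8) + 1.5·8 = 12.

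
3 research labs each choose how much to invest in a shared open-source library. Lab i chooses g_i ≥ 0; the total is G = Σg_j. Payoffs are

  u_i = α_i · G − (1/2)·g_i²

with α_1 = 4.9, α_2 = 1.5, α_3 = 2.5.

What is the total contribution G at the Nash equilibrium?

Lab i's FOC: ∂u_i/∂g_i = α_i − g_i = 0, so g_i* = α_i.
NE contributions = (4.9, 1.5, 2.5); G = 8.9.

8.9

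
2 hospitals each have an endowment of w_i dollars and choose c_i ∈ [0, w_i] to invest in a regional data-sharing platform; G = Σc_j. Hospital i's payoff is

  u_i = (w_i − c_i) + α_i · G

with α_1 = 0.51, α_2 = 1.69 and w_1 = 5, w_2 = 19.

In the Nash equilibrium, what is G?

19

∂u_i/∂c_i = α_i − 1, so hospital i contributes w_i if α_i > 1, else 0.
α_i > 1 for i ∈ {2}; NE contributions (0, 19), G = 19.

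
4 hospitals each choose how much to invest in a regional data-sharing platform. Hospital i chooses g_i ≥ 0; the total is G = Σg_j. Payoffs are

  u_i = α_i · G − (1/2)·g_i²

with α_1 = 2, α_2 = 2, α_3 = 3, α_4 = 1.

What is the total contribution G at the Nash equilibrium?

8

Hospital i's FOC: ∂u_i/∂g_i = α_i − g_i = 0, so g_i* = α_i.
NE contributions = (2, 2, 3, 1); G = 8.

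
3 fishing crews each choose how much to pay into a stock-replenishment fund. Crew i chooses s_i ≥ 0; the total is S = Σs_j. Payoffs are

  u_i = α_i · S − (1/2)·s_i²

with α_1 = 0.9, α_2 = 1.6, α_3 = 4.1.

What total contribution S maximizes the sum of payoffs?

Planner FOC: ∂(Σu_j)/∂s_i = (Σα_j) − s_i = 0, so s_i^SO = Σα_j = 6.6 for every i; S^SO = 19.8.

19.8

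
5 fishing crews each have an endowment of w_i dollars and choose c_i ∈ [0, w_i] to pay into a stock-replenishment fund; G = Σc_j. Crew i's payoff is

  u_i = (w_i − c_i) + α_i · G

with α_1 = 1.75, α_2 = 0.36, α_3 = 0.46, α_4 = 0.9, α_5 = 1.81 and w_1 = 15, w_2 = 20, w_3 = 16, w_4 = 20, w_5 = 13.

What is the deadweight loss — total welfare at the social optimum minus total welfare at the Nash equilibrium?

∂u_i/∂c_i = α_i − 1, so crew i contributes w_i if α_i > 1, else 0.
α_i > 1 for i ∈ {1, 5}; NE contributions (15, 0, 0, 0, 13), G = 28.
W^NE = Σw_i − G^NE + (Σα_i)·G^NE = 84 + 4.28·28 = 203.84.
Planner: ∂(Σu_j)/∂c_i = Σα_j − 1 = 4.28 > 0, so everyone contributes w_i; G^SO = 84, W^SO = 84 + 4.28·84 = 443.52.
Deadweight loss = 239.68.

239.68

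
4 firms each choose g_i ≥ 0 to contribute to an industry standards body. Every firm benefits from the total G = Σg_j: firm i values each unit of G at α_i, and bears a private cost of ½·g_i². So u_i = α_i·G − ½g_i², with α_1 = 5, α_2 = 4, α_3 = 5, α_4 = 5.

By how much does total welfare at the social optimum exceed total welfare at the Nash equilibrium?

406.5

Firm i's FOC: ∂u_i/∂g_i = α_i − g_i = 0, so g_i* = α_i.
NE contributions = (5, 4, 5, 5); G = 19.
W^NE = (Σα)·G − ½Σα_i² = 19² − ½·91 = 315.5.
Planner sets g_i = Σα_j = 19 for every i, so G^SO = 4·19 = 76.
W^SO = (Σα)·G^SO − ½·4·(Σα)² = (4/2)·19² = 722.
Deadweight loss = W^SO − W^NE = 406.5.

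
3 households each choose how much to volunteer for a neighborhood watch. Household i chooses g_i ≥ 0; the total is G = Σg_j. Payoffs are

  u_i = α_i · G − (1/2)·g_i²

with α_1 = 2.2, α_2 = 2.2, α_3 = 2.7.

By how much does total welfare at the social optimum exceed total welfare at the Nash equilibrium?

Household i's FOC: ∂u_i/∂g_i = α_i − g_i = 0, so g_i* = α_i.
NE contributions = (2.2, 2.2, 2.7); G = 7.1.
W^NE = (Σα)·G − ½Σα_i² = 7.1² − ½·16.97 = 41.925.
Planner sets g_i = Σα_j = 7.1 for every i, so G^SO = 3·7.1 = 21.3.
W^SO = (Σα)·G^SO − ½·3·(Σα)² = (3/2)·7.1² = 75.615.
Deadweight loss = W^SO − W^NE = 33.69.

33.69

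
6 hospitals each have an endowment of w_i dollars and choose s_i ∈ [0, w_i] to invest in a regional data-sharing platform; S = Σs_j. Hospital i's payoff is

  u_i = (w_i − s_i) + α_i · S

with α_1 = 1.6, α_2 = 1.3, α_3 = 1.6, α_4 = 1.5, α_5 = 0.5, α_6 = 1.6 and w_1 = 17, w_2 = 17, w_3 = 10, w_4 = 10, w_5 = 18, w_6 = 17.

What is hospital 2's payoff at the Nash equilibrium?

∂u_i/∂s_i = α_i − 1, so hospital i contributes w_i if α_i > 1, else 0.
α_i > 1 for i ∈ {1, 2, 3, 4, 6}; NE contributions (17, 17, 10, 10, 0, 17), S = 71.
u_2 = (17 − 17) + 1.3·71 = 92.3.

92.3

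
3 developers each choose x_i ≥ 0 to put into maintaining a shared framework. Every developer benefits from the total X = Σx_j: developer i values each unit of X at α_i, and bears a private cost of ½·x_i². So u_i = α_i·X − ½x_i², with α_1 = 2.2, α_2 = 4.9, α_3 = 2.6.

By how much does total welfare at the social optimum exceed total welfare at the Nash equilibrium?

64.85

Developer i's FOC: ∂u_i/∂x_i = α_i − x_i = 0, so x_i* = α_i.
NE contributions = (2.2, 4.9, 2.6); X = 9.7.
W^NE = (Σα)·X − ½Σα_i² = 9.7² − ½·35.61 = 76.285.
Planner sets x_i = Σα_j = 9.7 for every i, so X^SO = 3·9.7 = 29.1.
W^SO = (Σα)·X^SO − ½·3·(Σα)² = (3/2)·9.7² = 141.135.
Deadweight loss = W^SO − W^NE = 64.85.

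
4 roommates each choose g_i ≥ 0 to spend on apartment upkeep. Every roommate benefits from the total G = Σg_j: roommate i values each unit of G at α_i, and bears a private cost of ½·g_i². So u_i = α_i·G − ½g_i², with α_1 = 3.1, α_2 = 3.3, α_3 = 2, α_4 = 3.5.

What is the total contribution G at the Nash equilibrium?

Roommate i's FOC: ∂u_i/∂g_i = α_i − g_i = 0, so g_i* = α_i.
NE contributions = (3.1, 3.3, 2, 3.5); G = 11.9.

11.9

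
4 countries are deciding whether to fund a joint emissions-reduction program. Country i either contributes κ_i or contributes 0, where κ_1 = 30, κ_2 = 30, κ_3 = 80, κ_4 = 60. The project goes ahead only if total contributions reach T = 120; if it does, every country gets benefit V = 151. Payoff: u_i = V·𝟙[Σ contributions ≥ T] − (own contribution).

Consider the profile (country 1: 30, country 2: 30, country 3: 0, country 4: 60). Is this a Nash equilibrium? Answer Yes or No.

Yes

Total = 120 ≥ 120: provided.
Country 1 (pledges 30, payoff 121): dropping to 0 → total 90, payoff 0. No gain.
Country 2 (pledges 30, payoff 121): dropping to 0 → total 90, payoff 0. No gain.
Country 3 (pledges 0, payoff 151): pledging 80 → total 200, payoff 71. No gain.
Country 4 (pledges 60, payoff 91): dropping to 0 → total 60, payoff 0. No gain.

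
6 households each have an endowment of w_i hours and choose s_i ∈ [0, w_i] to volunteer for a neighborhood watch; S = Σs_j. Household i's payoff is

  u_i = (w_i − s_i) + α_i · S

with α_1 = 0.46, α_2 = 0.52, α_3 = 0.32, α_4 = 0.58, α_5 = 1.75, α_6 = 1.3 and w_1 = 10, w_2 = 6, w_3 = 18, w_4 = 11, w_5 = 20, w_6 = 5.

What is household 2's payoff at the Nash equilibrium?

19

∂u_i/∂s_i = α_i − 1, so household i contributes w_i if α_i > 1, else 0.
α_i > 1 for i ∈ {5, 6}; NE contributions (0, 0, 0, 0, 20, 5), S = 25.
u_2 = (6 − 0) + 0.52·25 = 19.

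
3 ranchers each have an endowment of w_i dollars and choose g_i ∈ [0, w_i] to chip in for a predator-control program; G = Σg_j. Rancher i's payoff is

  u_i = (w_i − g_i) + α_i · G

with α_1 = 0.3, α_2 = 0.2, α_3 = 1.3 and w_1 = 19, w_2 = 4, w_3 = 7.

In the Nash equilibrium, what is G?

7

∂u_i/∂g_i = α_i − 1, so rancher i contributes w_i if α_i > 1, else 0.
α_i > 1 for i ∈ {3}; NE contributions (0, 0, 7), G = 7.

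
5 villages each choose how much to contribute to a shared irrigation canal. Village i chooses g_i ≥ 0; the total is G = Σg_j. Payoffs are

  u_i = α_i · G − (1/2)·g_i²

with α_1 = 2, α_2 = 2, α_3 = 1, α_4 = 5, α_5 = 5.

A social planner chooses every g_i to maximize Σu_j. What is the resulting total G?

Planner FOC: ∂(Σu_j)/∂g_i = (Σα_j) − g_i = 0, so g_i^SO = Σα_j = 15 for every i; G^SO = 75.

75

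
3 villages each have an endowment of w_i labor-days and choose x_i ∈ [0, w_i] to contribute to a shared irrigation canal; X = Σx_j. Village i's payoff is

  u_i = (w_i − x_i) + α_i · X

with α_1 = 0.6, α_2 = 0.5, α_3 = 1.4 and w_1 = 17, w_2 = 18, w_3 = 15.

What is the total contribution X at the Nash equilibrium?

∂u_i/∂x_i = α_i − 1, so village i contributes w_i if α_i > 1, else 0.
α_i > 1 for i ∈ {3}; NE contributions (0, 0, 15), X = 15.

15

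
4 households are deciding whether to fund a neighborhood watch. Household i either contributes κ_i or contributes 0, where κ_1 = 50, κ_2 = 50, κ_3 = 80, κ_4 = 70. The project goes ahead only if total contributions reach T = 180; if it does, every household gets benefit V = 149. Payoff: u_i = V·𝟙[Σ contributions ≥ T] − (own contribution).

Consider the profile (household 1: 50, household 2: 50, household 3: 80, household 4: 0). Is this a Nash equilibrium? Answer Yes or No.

Yes

Total = 180 ≥ 180: provided.
Household 1 (pledges 50, payoff 99): dropping to 0 → total 130, payoff 0. No gain.
Household 2 (pledges 50, payoff 99): dropping to 0 → total 130, payoff 0. No gain.
Household 3 (pledges 80, payoff 69): dropping to 0 → total 100, payoff 0. No gain.
Household 4 (pledges 0, payoff 149): pledging 70 → total 250, payoff 79. No gain.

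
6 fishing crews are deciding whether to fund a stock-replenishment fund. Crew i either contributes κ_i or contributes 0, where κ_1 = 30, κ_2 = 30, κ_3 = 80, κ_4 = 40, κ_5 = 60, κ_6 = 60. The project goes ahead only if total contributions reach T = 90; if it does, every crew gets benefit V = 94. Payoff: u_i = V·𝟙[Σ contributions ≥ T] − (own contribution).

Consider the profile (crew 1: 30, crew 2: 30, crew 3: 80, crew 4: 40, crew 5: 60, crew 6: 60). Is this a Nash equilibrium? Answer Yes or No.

Total = 300 ≥ 90: provided.
Crew 1 (pledges 30, payoff 64): dropping to 0 → total 270, payoff 94. Profitable deviation.

No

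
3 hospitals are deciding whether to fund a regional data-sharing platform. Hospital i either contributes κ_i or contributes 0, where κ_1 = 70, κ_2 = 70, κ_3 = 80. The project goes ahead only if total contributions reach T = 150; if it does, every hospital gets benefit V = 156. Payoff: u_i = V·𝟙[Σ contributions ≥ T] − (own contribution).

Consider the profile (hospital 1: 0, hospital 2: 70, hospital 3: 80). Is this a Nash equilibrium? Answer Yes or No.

Yes

Total = 150 ≥ 150: provided.
Hospital 1 (pledges 0, payoff 156): pledging 70 → total 220, payoff 86. No gain.
Hospital 2 (pledges 70, payoff 86): dropping to 0 → total 80, payoff 0. No gain.
Hospital 3 (pledges 80, payoff 76): dropping to 0 → total 70, payoff 0. No gain.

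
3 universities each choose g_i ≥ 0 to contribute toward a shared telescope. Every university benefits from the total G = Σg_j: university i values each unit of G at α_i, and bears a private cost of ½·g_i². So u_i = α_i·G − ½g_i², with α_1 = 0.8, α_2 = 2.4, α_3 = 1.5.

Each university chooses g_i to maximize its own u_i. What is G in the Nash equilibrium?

University i's FOC: ∂u_i/∂g_i = α_i − g_i = 0, so g_i* = α_i.
NE contributions = (0.8, 2.4, 1.5); G = 4.7.

4.7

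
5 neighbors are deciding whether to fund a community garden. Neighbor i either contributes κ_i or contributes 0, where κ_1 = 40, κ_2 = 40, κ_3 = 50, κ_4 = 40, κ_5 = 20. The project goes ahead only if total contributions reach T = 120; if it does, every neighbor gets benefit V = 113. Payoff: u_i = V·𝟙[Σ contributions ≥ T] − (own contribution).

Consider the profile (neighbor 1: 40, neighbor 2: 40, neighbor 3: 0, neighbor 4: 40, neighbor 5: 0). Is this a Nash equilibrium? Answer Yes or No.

Yes

Total = 120 ≥ 120: provided.
Neighbor 1 (pledges 40, payoff 73): dropping to 0 → total 80, payoff 0. No gain.
Neighbor 2 (pledges 40, payoff 73): dropping to 0 → total 80, payoff 0. No gain.
Neighbor 3 (pledges 0, payoff 113): pledging 50 → total 170, payoff 63. No gain.
Neighbor 4 (pledges 40, payoff 73): dropping to 0 → total 80, payoff 0. No gain.
Neighbor 5 (pledges 0, payoff 113): pledging 20 → total 140, payoff 93. No gain.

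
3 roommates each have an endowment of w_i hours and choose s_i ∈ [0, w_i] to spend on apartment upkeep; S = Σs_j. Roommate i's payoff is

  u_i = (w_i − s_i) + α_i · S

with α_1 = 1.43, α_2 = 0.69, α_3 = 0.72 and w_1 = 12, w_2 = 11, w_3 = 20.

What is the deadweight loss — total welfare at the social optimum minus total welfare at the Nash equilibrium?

∂u_i/∂s_i = α_i − 1, so roommate i contributes w_i if α_i > 1, else 0.
α_i > 1 for i ∈ {1}; NE contributions (12, 0, 0), S = 12.
W^NE = Σw_i − S^NE + (Σα_i)·S^NE = 43 + 1.84·12 = 65.08.
Planner: ∂(Σu_j)/∂s_i = Σα_j − 1 = 1.84 > 0, so everyone contributes w_i; S^SO = 43, W^SO = 43 + 1.84·43 = 122.12.
Deadweight loss = 57.04.

57.04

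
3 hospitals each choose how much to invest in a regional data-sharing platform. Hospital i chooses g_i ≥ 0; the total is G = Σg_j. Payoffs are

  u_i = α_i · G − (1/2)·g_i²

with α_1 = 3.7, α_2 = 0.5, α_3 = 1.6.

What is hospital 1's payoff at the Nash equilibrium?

Hospital i's FOC: ∂u_i/∂g_i = α_i − g_i = 0, so g_i* = α_i.
NE contributions = (3.7, 0.5, 1.6); G = 5.8.
u_1 = α_1·G − ½·(g_1)² = 3.7·5.8 − ½·3.7² = 14.615.

14.615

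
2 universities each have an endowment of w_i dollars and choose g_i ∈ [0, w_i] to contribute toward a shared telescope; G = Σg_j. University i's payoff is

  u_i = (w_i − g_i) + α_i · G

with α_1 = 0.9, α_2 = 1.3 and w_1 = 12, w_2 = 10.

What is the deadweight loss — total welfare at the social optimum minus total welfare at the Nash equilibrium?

∂u_i/∂g_i = α_i − 1, so university i contributes w_i if α_i > 1, else 0.
α_i > 1 for i ∈ {2}; NE contributions (0, 10), G = 10.
W^NE = Σw_i − G^NE + (Σα_i)·G^NE = 22 + 1.2·10 = 34.
Planner: ∂(Σu_j)/∂g_i = Σα_j − 1 = 1.2 > 0, so everyone contributes w_i; G^SO = 22, W^SO = 22 + 1.2·22 = 48.4.
Deadweight loss = 14.4.

14.4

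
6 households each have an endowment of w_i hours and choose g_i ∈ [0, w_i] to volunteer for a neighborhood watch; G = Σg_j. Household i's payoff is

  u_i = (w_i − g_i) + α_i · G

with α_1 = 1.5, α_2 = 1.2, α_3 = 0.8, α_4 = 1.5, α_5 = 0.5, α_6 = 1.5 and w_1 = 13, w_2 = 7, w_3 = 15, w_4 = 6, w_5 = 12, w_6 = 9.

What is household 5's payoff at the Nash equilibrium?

∂u_i/∂g_i = α_i − 1, so household i contributes w_i if α_i > 1, else 0.
α_i > 1 for i ∈ {1, 2, 4, 6}; NE contributions (13, 7, 0, 6, 0, 9), G = 35.
u_5 = (12 − 0) + 0.5·35 = 29.5.

29.5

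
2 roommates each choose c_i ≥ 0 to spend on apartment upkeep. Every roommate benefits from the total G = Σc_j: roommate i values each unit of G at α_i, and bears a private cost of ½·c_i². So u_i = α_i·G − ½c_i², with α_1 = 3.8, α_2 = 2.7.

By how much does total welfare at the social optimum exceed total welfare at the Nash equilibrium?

10.865

Roommate i's FOC: ∂u_i/∂c_i = α_i − c_i = 0, so c_i* = α_i.
NE contributions = (3.8, 2.7); G = 6.5.
W^NE = (Σα)·G − ½Σα_i² = 6.5² − ½·21.73 = 31.385.
Planner sets c_i = Σα_j = 6.5 for every i, so G^SO = 2·6.5 = 13.
W^SO = (Σα)·G^SO − ½·2·(Σα)² = (2/2)·6.5² = 42.25.
Deadweight loss = W^SO − W^NE = 10.865.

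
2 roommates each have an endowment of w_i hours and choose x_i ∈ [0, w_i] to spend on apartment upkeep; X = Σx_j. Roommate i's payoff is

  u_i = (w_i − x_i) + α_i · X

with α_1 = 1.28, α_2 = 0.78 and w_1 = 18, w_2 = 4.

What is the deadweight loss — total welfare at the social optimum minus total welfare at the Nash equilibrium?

∂u_i/∂x_i = α_i − 1, so roommate i contributes w_i if α_i > 1, else 0.
α_i > 1 for i ∈ {1}; NE contributions (18, 0), X = 18.
W^NE = Σw_i − X^NE + (Σα_i)·X^NE = 22 + 1.06·18 = 41.08.
Planner: ∂(Σu_j)/∂x_i = Σα_j − 1 = 1.06 > 0, so everyone contributes w_i; X^SO = 22, W^SO = 22 + 1.06·22 = 45.32.
Deadweight loss = 4.24.

4.24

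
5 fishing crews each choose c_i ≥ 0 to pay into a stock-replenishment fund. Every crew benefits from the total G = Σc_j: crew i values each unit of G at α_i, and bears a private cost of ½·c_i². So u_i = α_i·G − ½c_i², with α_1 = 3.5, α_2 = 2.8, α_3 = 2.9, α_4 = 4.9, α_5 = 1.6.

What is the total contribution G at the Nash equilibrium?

Crew i's FOC: ∂u_i/∂c_i = α_i − c_i = 0, so c_i* = α_i.
NE contributions = (3.5, 2.8, 2.9, 4.9, 1.6); G = 15.7.

15.7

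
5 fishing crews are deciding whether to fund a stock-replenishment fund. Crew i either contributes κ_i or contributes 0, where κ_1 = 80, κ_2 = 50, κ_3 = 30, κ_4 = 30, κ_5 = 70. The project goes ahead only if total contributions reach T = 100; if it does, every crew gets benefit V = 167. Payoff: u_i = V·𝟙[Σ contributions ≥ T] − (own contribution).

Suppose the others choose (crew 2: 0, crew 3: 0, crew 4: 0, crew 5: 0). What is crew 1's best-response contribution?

0

Others' total = 0. Even contributing 80 gives 80 < 100: no benefit either way.
Best response: 0.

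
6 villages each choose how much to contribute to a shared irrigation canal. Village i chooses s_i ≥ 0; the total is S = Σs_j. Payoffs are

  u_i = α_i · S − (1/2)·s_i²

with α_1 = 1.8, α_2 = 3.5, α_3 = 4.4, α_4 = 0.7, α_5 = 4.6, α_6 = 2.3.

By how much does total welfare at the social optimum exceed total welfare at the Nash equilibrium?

629.475

Village i's FOC: ∂u_i/∂s_i = α_i − s_i = 0, so s_i* = α_i.
NE contributions = (1.8, 3.5, 4.4, 0.7, 4.6, 2.3); S = 17.3.
W^NE = (Σα)·S − ½Σα_i² = 17.3² − ½·61.79 = 268.395.
Planner sets s_i = Σα_j = 17.3 for every i, so S^SO = 6·17.3 = 103.8.
W^SO = (Σα)·S^SO − ½·6·(Σα)² = (6/2)·17.3² = 897.87.
Deadweight loss = W^SO − W^NE = 629.475.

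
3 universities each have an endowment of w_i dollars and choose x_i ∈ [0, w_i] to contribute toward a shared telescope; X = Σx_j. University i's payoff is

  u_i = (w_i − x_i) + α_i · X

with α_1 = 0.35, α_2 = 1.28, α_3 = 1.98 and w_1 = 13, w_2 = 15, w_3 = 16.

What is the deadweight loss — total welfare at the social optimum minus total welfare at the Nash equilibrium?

33.93

∂u_i/∂x_i = α_i − 1, so university i contributes w_i if α_i > 1, else 0.
α_i > 1 for i ∈ {2, 3}; NE contributions (0, 15, 16), X = 31.
W^NE = Σw_i − X^NE + (Σα_i)·X^NE = 44 + 2.61·31 = 124.91.
Planner: ∂(Σu_j)/∂x_i = Σα_j − 1 = 2.61 > 0, so everyone contributes w_i; X^SO = 44, W^SO = 44 + 2.61·44 = 158.84.
Deadweight loss = 33.93.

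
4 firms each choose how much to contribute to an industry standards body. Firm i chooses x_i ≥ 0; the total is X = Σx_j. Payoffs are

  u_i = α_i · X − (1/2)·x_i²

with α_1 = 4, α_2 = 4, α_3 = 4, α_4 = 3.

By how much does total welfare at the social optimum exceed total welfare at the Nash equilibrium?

Firm i's FOC: ∂u_i/∂x_i = α_i − x_i = 0, so x_i* = α_i.
NE contributions = (4, 4, 4, 3); X = 15.
W^NE = (Σα)·X − ½Σα_i² = 15² − ½·57 = 196.5.
Planner sets x_i = Σα_j = 15 for every i, so X^SO = 4·15 = 60.
W^SO = (Σα)·X^SO − ½·4·(Σα)² = (4/2)·15² = 450.
Deadweight loss = W^SO − W^NE = 253.5.

253.5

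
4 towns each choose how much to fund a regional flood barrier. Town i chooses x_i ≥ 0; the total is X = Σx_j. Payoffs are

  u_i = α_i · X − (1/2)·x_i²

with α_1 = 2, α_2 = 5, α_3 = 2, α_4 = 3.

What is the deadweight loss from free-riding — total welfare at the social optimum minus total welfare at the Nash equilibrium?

Town i's FOC: ∂u_i/∂x_i = α_i − x_i = 0, so x_i* = α_i.
NE contributions = (2, 5, 2, 3); X = 12.
W^NE = (Σα)·X − ½Σα_i² = 12² − ½·42 = 123.
Planner sets x_i = Σα_j = 12 for every i, so X^SO = 4·12 = 48.
W^SO = (Σα)·X^SO − ½·4·(Σα)² = (4/2)·12² = 288.
Deadweight loss = W^SO − W^NE = 165.

165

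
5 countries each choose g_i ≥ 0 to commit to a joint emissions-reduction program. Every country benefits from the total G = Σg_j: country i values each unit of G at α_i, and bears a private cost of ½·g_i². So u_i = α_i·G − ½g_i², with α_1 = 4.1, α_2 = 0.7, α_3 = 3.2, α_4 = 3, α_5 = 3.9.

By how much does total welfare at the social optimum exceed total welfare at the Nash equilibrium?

358.89

Country i's FOC: ∂u_i/∂g_i = α_i − g_i = 0, so g_i* = α_i.
NE contributions = (4.1, 0.7, 3.2, 3, 3.9); G = 14.9.
W^NE = (Σα)·G − ½Σα_i² = 14.9² − ½·51.75 = 196.135.
Planner sets g_i = Σα_j = 14.9 for every i, so G^SO = 5·14.9 = 74.5.
W^SO = (Σα)·G^SO − ½·5·(Σα)² = (5/2)·14.9² = 555.025.
Deadweight loss = W^SO − W^NE = 358.89.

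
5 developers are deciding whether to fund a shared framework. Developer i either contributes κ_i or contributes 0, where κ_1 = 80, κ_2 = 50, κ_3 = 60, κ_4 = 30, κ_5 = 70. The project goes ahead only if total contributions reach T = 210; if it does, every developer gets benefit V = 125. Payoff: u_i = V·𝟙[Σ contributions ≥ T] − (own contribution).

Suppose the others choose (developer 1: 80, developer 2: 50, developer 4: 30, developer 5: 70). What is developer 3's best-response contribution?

0

Others' total = 230 ≥ 210; contributing adds cost 60 for no extra benefit.
Best response: 0.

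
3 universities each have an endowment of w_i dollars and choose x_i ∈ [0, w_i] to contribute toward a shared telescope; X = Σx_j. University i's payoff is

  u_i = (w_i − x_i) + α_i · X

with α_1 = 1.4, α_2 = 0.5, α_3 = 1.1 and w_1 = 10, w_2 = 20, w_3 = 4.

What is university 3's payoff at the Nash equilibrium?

15.4

∂u_i/∂x_i = α_i − 1, so university i contributes w_i if α_i > 1, else 0.
α_i > 1 for i ∈ {1, 3}; NE contributions (10, 0, 4), X = 14.
u_3 = (4 − 4) + 1.1·14 = 15.4.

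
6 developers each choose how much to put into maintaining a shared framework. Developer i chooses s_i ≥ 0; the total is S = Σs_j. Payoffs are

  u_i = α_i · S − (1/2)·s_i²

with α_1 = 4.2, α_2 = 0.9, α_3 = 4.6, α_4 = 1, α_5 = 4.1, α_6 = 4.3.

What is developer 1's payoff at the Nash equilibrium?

Developer i's FOC: ∂u_i/∂s_i = α_i − s_i = 0, so s_i* = α_i.
NE contributions = (4.2, 0.9, 4.6, 1, 4.1, 4.3); S = 19.1.
u_1 = α_1·S − ½·(s_1)² = 4.2·19.1 − ½·4.2² = 71.4.

71.4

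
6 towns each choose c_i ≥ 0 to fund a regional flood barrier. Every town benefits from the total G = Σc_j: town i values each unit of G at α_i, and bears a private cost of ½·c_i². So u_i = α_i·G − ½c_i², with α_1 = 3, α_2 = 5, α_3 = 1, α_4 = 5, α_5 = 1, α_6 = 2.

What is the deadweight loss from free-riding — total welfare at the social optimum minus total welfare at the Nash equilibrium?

Town i's FOC: ∂u_i/∂c_i = α_i − c_i = 0, so c_i* = α_i.
NE contributions = (3, 5, 1, 5, 1, 2); G = 17.
W^NE = (Σα)·G − ½Σα_i² = 17² − ½·65 = 256.5.
Planner sets c_i = Σα_j = 17 for every i, so G^SO = 6·17 = 102.
W^SO = (Σα)·G^SO − ½·6·(Σα)² = (6/2)·17² = 867.
Deadweight loss = W^SO − W^NE = 610.5.

610.5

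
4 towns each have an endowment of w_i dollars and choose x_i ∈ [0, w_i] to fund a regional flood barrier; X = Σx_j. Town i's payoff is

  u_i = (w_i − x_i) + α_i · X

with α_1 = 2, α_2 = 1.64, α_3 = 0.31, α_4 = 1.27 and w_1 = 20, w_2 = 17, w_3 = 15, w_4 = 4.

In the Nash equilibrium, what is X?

∂u_i/∂x_i = α_i − 1, so town i contributes w_i if α_i > 1, else 0.
α_i > 1 for i ∈ {1, 2, 4}; NE contributions (20, 17, 0, 4), X = 41.

41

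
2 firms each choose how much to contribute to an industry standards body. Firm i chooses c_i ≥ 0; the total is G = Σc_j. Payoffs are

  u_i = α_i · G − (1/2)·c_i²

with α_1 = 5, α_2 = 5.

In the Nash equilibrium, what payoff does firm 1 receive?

37.5

Firm i's FOC: ∂u_i/∂c_i = α_i − c_i = 0, so c_i* = α_i.
NE contributions = (5, 5); G = 10.
u_1 = α_1·G − ½·(c_1)² = 5·10 − ½·5² = 37.5.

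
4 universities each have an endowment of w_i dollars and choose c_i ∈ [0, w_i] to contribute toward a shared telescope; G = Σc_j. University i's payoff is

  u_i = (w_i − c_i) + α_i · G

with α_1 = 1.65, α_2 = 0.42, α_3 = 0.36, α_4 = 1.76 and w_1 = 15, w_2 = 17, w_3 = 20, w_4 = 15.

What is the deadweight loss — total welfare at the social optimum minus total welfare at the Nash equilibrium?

118.03

∂u_i/∂c_i = α_i − 1, so university i contributes w_i if α_i > 1, else 0.
α_i > 1 for i ∈ {1, 4}; NE contributions (15, 0, 0, 15), G = 30.
W^NE = Σw_i − G^NE + (Σα_i)·G^NE = 67 + 3.19·30 = 162.7.
Planner: ∂(Σu_j)/∂c_i = Σα_j − 1 = 3.19 > 0, so everyone contributes w_i; G^SO = 67, W^SO = 67 + 3.19·67 = 280.73.
Deadweight loss = 118.03.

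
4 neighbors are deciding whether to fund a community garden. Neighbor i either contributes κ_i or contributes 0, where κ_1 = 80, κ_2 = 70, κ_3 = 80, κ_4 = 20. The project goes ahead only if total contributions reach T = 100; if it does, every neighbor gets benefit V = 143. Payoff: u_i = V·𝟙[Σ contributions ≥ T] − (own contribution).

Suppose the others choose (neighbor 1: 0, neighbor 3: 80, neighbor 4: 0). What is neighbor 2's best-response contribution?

Others' total = 80. Contributing 70 brings total to 150 ≥ 100: gain V − κ_2 = 73.
Best response: 70.

70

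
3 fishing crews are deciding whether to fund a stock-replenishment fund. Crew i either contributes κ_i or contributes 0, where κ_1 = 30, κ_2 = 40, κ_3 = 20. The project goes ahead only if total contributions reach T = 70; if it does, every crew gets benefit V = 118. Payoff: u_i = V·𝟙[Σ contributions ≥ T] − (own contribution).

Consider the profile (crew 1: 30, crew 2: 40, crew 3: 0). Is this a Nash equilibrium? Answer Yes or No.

Yes

Total = 70 ≥ 70: provided.
Crew 1 (pledges 30, payoff 88): dropping to 0 → total 40, payoff 0. No gain.
Crew 2 (pledges 40, payoff 78): dropping to 0 → total 30, payoff 0. No gain.
Crew 3 (pledges 0, payoff 118): pledging 20 → total 90, payoff 98. No gain.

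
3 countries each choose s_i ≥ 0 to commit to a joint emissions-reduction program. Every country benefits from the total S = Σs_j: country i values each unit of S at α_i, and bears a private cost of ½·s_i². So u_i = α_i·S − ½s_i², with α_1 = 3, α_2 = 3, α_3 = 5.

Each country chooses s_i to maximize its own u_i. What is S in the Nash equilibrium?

Country i's FOC: ∂u_i/∂s_i = α_i − s_i = 0, so s_i* = α_i.
NE contributions = (3, 3, 5); S = 11.

11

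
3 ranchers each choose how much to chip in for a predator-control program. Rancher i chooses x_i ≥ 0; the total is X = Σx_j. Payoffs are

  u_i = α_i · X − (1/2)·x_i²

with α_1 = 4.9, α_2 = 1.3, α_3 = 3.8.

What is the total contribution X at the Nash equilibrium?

Rancher i's FOC: ∂u_i/∂x_i = α_i − x_i = 0, so x_i* = α_i.
NE contributions = (4.9, 1.3, 3.8); X = 10.

10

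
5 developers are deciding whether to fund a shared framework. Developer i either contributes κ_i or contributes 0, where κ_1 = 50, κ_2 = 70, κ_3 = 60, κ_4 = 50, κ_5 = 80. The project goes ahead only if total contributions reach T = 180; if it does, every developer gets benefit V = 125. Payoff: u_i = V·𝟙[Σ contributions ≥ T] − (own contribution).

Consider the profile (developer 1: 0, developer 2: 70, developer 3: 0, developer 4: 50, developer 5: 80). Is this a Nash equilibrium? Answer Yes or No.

Total = 200 ≥ 180: provided.
Developer 1 (pledges 0, payoff 125): pledging 50 → total 250, payoff 75. No gain.
Developer 2 (pledges 70, payoff 55): dropping to 0 → total 130, payoff 0. No gain.
Developer 3 (pledges 0, payoff 125): pledging 60 → total 260, payoff 65. No gain.
Developer 4 (pledges 50, payoff 75): dropping to 0 → total 150, payoff 0. No gain.
Developer 5 (pledges 80, payoff 45): dropping to 0 → total 120, payoff 0. No gain.

Yes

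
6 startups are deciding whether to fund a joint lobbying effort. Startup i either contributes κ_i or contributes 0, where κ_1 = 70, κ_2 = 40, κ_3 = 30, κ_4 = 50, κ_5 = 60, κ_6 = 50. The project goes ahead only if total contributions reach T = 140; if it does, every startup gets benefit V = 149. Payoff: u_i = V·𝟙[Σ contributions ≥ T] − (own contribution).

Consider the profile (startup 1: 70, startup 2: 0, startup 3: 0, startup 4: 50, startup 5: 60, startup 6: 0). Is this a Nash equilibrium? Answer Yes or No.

Yes

Total = 180 ≥ 140: provided.
Startup 1 (pledges 70, payoff 79): dropping to 0 → total 110, payoff 0. No gain.
Startup 2 (pledges 0, payoff 149): pledging 40 → total 220, payoff 109. No gain.
Startup 3 (pledges 0, payoff 149): pledging 30 → total 210, payoff 119. No gain.
Startup 4 (pledges 50, payoff 99): dropping to 0 → total 130, payoff 0. No gain.
Startup 5 (pledges 60, payoff 89): dropping to 0 → total 120, payoff 0. No gain.
Startup 6 (pledges 0, payoff 149): pledging 50 → total 230, payoff 99. No gain.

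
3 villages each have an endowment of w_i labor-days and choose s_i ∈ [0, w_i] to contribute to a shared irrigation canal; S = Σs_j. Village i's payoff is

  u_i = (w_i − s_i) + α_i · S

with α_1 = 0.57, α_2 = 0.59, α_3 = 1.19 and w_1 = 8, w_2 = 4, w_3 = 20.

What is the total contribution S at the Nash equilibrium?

20

∂u_i/∂s_i = α_i − 1, so village i contributes w_i if α_i > 1, else 0.
α_i > 1 for i ∈ {3}; NE contributions (0, 0, 20), S = 20.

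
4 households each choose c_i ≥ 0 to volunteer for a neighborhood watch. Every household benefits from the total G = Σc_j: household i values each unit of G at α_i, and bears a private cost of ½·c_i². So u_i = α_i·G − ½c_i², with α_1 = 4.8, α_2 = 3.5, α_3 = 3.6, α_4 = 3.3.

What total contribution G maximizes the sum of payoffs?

Planner FOC: ∂(Σu_j)/∂c_i = (Σα_j) − c_i = 0, so c_i^SO = Σα_j = 15.2 for every i; G^SO = 60.8.

60.8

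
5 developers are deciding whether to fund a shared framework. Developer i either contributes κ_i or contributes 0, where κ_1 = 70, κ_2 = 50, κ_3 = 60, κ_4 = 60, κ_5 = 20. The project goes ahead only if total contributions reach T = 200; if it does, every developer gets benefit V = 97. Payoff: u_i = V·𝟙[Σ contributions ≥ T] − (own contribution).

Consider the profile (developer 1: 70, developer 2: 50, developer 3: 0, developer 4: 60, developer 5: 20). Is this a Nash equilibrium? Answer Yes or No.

Yes

Total = 200 ≥ 200: provided.
Developer 1 (pledges 70, payoff 27): dropping to 0 → total 130, payoff 0. No gain.
Developer 2 (pledges 50, payoff 47): dropping to 0 → total 150, payoff 0. No gain.
Developer 3 (pledges 0, payoff 97): pledging 60 → total 260, payoff 37. No gain.
Developer 4 (pledges 60, payoff 37): dropping to 0 → total 140, payoff 0. No gain.
Developer 5 (pledges 20, payoff 77): dropping to 0 → total 180, payoff 0. No gain.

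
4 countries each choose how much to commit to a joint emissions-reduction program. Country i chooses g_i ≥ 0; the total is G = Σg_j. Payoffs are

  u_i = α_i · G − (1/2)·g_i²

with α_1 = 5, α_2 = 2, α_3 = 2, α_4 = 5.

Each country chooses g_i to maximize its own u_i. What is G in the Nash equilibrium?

Country i's FOC: ∂u_i/∂g_i = α_i − g_i = 0, so g_i* = α_i.
NE contributions = (5, 2, 2, 5); G = 14.

14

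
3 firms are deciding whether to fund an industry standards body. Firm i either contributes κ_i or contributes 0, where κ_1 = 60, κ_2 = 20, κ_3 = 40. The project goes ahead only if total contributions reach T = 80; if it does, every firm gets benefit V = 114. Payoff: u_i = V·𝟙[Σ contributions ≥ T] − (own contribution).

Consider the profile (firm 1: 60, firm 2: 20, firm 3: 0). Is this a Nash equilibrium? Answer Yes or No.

Yes

Total = 80 ≥ 80: provided.
Firm 1 (pledges 60, payoff 54): dropping to 0 → total 20, payoff 0. No gain.
Firm 2 (pledges 20, payoff 94): dropping to 0 → total 60, payoff 0. No gain.
Firm 3 (pledges 0, payoff 114): pledging 40 → total 120, payoff 74. No gain.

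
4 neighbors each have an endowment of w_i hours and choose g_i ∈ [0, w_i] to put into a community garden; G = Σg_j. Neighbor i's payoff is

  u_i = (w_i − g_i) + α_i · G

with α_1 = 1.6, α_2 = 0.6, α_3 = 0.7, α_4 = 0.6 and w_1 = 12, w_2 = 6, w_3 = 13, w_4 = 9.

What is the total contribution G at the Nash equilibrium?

∂u_i/∂g_i = α_i − 1, so neighbor i contributes w_i if α_i > 1, else 0.
α_i > 1 for i ∈ {1}; NE contributions (12, 0, 0, 0), G = 12.

12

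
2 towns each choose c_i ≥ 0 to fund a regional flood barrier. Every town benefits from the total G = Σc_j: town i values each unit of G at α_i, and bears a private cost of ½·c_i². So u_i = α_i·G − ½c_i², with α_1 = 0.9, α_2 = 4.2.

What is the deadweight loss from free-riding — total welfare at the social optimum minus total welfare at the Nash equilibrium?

9.225

Town i's FOC: ∂u_i/∂c_i = α_i − c_i = 0, so c_i* = α_i.
NE contributions = (0.9, 4.2); G = 5.1.
W^NE = (Σα)·G − ½Σα_i² = 5.1² − ½·18.45 = 16.785.
Planner sets c_i = Σα_j = 5.1 for every i, so G^SO = 2·5.1 = 10.2.
W^SO = (Σα)·G^SO − ½·2·(Σα)² = (2/2)·5.1² = 26.01.
Deadweight loss = W^SO − W^NE = 9.225.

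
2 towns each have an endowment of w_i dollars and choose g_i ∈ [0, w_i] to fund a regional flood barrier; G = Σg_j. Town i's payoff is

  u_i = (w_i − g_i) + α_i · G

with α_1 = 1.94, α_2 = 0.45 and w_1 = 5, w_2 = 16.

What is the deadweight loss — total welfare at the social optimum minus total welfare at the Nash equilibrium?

22.24

∂u_i/∂g_i = α_i − 1, so town i contributes w_i if α_i > 1, else 0.
α_i > 1 for i ∈ {1}; NE contributions (5, 0), G = 5.
W^NE = Σw_i − G^NE + (Σα_i)·G^NE = 21 + 1.39·5 = 27.95.
Planner: ∂(Σu_j)/∂g_i = Σα_j − 1 = 1.39 > 0, so everyone contributes w_i; G^SO = 21, W^SO = 21 + 1.39·21 = 50.19.
Deadweight loss = 22.24.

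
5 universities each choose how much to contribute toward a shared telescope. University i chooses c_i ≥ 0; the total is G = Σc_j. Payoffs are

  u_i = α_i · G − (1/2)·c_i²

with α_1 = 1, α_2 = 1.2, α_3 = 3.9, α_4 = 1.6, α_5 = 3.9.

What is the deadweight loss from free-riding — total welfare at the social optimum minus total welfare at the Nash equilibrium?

University i's FOC: ∂u_i/∂c_i = α_i − c_i = 0, so c_i* = α_i.
NE contributions = (1, 1.2, 3.9, 1.6, 3.9); G = 11.6.
W^NE = (Σα)·G − ½Σα_i² = 11.6² − ½·35.42 = 116.85.
Planner sets c_i = Σα_j = 11.6 for every i, so G^SO = 5·11.6 = 58.
W^SO = (Σα)·G^SO − ½·5·(Σα)² = (5/2)·11.6² = 336.4.
Deadweight loss = W^SO − W^NE = 219.55.

219.55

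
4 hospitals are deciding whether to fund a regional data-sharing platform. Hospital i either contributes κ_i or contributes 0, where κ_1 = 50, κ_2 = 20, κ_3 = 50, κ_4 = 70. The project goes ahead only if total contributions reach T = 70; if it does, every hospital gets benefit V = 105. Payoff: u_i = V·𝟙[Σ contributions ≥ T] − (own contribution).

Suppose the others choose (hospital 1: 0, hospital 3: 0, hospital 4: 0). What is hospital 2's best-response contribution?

Others' total = 0. Even contributing 20 gives 20 < 70: no benefit either way.
Best response: 0.

0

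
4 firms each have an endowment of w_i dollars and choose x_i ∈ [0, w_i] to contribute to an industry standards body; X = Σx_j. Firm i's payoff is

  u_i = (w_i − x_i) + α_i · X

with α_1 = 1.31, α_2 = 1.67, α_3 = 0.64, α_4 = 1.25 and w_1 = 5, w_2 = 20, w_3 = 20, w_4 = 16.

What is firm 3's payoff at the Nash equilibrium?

46.24

∂u_i/∂x_i = α_i − 1, so firm i contributes w_i if α_i > 1, else 0.
α_i > 1 for i ∈ {1, 2, 4}; NE contributions (5, 20, 0, 16), X = 41.
u_3 = (20 − 0) + 0.64·41 = 46.24.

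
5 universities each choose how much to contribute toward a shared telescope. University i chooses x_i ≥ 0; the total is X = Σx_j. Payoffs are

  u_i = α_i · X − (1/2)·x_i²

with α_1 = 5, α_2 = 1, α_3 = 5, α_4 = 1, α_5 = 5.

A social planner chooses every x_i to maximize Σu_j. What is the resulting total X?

Planner FOC: ∂(Σu_j)/∂x_i = (Σα_j) − x_i = 0, so x_i^SO = Σα_j = 17 for every i; X^SO = 85.

85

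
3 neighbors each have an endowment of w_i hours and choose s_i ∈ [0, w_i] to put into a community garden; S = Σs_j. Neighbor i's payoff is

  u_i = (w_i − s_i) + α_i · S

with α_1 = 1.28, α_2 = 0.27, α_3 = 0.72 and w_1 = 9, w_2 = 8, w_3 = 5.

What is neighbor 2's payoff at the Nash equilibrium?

10.43

∂u_i/∂s_i = α_i − 1, so neighbor i contributes w_i if α_i > 1, else 0.
α_i > 1 for i ∈ {1}; NE contributions (9, 0, 0), S = 9.
u_2 = (8 − 0) + 0.27·9 = 10.43.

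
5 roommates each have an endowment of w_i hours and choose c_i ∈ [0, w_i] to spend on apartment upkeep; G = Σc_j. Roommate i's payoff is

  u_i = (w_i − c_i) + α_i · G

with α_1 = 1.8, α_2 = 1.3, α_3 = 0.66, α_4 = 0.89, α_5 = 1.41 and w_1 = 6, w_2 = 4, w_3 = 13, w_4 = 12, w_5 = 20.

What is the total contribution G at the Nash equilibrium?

∂u_i/∂c_i = α_i − 1, so roommate i contributes w_i if α_i > 1, else 0.
α_i > 1 for i ∈ {1, 2, 5}; NE contributions (6, 4, 0, 0, 20), G = 30.

30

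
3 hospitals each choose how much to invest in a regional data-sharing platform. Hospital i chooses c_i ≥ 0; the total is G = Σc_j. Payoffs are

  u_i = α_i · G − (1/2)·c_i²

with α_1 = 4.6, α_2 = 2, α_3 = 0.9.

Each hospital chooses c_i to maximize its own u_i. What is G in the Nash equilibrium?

Hospital i's FOC: ∂u_i/∂c_i = α_i − c_i = 0, so c_i* = α_i.
NE contributions = (4.6, 2, 0.9); G = 7.5.

7.5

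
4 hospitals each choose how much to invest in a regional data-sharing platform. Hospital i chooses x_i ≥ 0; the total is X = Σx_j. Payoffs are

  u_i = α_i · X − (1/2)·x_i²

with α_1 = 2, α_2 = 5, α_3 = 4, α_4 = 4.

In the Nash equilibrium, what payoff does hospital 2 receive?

Hospital i's FOC: ∂u_i/∂x_i = α_i − x_i = 0, so x_i* = α_i.
NE contributions = (2, 5, 4, 4); X = 15.
u_2 = α_2·X − ½·(x_2)² = 5·15 − ½·5² = 62.5.

62.5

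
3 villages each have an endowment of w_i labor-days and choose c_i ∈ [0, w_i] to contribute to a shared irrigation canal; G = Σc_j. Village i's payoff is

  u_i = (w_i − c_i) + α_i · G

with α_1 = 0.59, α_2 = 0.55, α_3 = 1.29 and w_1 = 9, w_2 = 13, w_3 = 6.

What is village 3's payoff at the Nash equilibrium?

∂u_i/∂c_i = α_i − 1, so village i contributes w_i if α_i > 1, else 0.
α_i > 1 for i ∈ {3}; NE contributions (0, 0, 6), G = 6.
u_3 = (6 − 6) + 1.29·6 = 7.74.

7.74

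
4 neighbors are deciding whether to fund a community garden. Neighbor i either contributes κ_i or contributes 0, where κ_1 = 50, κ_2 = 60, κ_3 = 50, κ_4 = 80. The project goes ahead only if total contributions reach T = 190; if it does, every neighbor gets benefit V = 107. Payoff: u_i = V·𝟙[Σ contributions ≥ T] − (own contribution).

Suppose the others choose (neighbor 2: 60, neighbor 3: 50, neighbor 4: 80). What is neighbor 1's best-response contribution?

Others' total = 190 ≥ 190; contributing adds cost 50 for no extra benefit.
Best response: 0.

0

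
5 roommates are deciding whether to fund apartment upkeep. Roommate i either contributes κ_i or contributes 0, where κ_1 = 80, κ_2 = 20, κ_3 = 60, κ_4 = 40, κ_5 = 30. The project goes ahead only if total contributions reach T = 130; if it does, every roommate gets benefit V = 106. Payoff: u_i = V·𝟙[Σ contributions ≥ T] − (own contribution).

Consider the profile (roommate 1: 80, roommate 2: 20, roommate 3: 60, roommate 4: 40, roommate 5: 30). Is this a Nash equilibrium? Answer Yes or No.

Total = 230 ≥ 130: provided.
Roommate 1 (pledges 80, payoff 26): dropping to 0 → total 150, payoff 106. Profitable deviation.

No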